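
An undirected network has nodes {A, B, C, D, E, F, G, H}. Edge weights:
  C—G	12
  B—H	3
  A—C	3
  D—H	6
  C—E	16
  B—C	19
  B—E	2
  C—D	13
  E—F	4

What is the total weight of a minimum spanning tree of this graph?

Kruskal's algorithm — process edges by increasing weight (ties by edge label):
B—E (2): add — endpoints in different components.
A—C (3): add — endpoints in different components.
B—H (3): add — endpoints in different components.
E—F (4): add — endpoints in different components.
D—H (6): add — endpoints in different components.
C—G (12): add — endpoints in different components.
C—D (13): add — endpoints in different components.
MST edges: B—E, A—C, B—H, E—F, D—H, C—G, C—D; total weight 2+3+3+4+6+12+13 = 43.

43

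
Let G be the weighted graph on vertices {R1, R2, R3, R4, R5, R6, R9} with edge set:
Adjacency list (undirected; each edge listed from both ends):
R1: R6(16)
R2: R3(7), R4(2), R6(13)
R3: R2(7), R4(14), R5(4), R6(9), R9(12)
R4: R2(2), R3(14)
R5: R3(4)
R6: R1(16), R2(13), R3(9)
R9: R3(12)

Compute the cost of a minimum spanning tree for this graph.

50

Prim's algorithm from R6:
Step 1: frontier [R3—R6 9, R2—R6 13, R1—R6 16] → take R3—R6 (9); add R3.
Step 2: frontier [R3—R5 4, R2—R3 7, R3—R9 12, R3—R4 14, R2—R6 13, R1—R6 16] → take R3—R5 (4); add R5.
Step 3: frontier [R2—R3 7, R3—R9 12, R3—R4 14, R2—R6 13, R1—R6 16] → take R2—R3 (7); add R2.
Step 4: frontier [R2—R4 2, R3—R9 12, R3—R4 14, R1—R6 16] → take R2—R4 (2); add R4.
Step 5: frontier [R3—R9 12, R1—R6 16] → take R3—R9 (12); add R9.
Step 6: frontier [R1—R6 16] → take R1—R6 (16); add R1.
MST edges: R3—R6, R3—R5, R2—R3, R2—R4, R3—R9, R1—R6; total weight 9+4+7+2+12+16 = 50.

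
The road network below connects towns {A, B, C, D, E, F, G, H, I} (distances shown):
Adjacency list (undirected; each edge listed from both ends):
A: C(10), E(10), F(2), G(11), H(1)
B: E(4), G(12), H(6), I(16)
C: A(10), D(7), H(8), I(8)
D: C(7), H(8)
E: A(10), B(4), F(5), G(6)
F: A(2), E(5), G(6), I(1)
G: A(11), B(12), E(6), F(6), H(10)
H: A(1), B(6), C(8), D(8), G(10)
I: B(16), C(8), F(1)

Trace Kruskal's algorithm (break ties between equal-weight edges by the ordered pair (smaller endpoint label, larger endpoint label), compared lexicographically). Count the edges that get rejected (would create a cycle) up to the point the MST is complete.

2

Kruskal's algorithm — process edges by increasing weight (ties by edge label):
A–H (1): add — endpoints in different components.
F–I (1): add — endpoints in different components.
A–F (2): add — endpoints in different components.
B–E (4): add — endpoints in different components.
E–F (5): add — endpoints in different components.
B–H (6): skip — B and H already connected.
E–G (6): add — endpoints in different components.
F–G (6): skip — F and G already connected.
C–D (7): add — endpoints in different components.
C–H (8): add — endpoints in different components.
Edges rejected before the tree was complete: 2.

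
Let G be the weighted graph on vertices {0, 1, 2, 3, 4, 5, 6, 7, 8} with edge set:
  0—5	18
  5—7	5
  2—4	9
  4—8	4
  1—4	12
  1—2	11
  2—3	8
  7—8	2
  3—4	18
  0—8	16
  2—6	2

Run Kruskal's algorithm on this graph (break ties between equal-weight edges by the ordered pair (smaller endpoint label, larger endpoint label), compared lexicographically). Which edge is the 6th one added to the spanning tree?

2-4

Kruskal: consider edges lightest-first.
2—6 (2): add — endpoints in different components.
7—8 (2): add — endpoints in different components.
4—8 (4): add — endpoints in different components.
5—7 (5): add — endpoints in different components.
2—3 (8): add — endpoints in different components.
2—4 (9): add — endpoints in different components.
1—2 (11): add — endpoints in different components.
1—4 (12): skip — 1 and 4 already connected.
0—8 (16): add — endpoints in different components.
The 6th edge added is 2—4.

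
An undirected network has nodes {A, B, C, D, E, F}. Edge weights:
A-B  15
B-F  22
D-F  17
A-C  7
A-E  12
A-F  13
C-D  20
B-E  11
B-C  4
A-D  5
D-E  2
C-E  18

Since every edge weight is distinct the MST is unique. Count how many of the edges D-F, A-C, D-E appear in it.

Kruskal: consider edges lightest-first.
D-E (2): add — endpoints in different components.
B-C (4): add — endpoints in different components.
A-D (5): add — endpoints in different components.
A-C (7): add — endpoints in different components.
B-E (11): skip — B and E already connected.
A-E (12): skip — A and E already connected.
A-F (13): add — endpoints in different components.
MST edge set: {D-E, B-C, A-D, A-C, A-F}.
Of the listed edges, {A-C, D-E} are in the MST → 2.

2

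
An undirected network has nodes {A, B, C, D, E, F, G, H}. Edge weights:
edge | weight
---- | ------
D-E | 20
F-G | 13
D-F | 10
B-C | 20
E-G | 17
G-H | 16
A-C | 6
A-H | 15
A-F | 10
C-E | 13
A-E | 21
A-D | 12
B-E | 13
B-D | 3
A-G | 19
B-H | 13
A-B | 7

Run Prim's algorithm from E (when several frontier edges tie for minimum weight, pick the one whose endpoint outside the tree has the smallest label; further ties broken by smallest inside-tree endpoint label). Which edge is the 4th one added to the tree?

A-C

Prim, starting at E.
Step 1: cheapest edge leaving the tree is B-E (13); add B.
Step 2: cheapest edge leaving the tree is B-D (3); add D.
Step 3: cheapest edge leaving the tree is A-B (7); add A.
Step 4: cheapest edge leaving the tree is A-C (6); add C.
Step 5: cheapest edge leaving the tree is A-F (10); add F.
Step 6: cheapest edge leaving the tree is F-G (13); add G.
Step 7: cheapest edge leaving the tree is B-H (13); add H.
The 4th edge added is A-C.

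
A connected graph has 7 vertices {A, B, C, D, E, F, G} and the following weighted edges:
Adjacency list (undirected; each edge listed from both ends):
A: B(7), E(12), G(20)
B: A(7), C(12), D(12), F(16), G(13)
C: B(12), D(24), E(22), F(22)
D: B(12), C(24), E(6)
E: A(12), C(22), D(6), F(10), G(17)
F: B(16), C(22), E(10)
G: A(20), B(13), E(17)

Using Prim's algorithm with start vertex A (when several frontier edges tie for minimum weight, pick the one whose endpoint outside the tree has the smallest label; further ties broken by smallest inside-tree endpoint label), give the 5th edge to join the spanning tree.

Grow the tree from A using Prim:
Step 1: cheapest edge leaving the tree is A–B (7); add B.
Step 2: cheapest edge leaving the tree is B–C (12); add C.
Step 3: cheapest edge leaving the tree is B–D (12); add D.
Step 4: cheapest edge leaving the tree is D–E (6); add E.
Step 5: cheapest edge leaving the tree is E–F (10); add F.
Step 6: cheapest edge leaving the tree is B–G (13); add G.
The 5th edge added is E–F.

E-F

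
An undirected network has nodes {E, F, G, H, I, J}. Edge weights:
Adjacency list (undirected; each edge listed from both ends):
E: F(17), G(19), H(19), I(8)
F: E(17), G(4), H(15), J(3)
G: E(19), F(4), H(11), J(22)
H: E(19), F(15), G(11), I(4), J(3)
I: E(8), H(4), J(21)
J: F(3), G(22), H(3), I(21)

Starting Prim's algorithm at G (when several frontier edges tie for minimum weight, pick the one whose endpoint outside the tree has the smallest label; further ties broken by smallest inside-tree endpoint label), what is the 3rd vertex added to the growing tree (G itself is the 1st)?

Prim, starting at G.
Step 1: cheapest edge leaving the tree is F G (4); add F.
Step 2: cheapest edge leaving the tree is F J (3); add J.
Step 3: cheapest edge leaving the tree is H J (3); add H.
Step 4: cheapest edge leaving the tree is H I (4); add I.
Step 5: cheapest edge leaving the tree is E I (8); add E.
Vertex order: G, F, J, H, I, E. The 3rd vertex is J.

J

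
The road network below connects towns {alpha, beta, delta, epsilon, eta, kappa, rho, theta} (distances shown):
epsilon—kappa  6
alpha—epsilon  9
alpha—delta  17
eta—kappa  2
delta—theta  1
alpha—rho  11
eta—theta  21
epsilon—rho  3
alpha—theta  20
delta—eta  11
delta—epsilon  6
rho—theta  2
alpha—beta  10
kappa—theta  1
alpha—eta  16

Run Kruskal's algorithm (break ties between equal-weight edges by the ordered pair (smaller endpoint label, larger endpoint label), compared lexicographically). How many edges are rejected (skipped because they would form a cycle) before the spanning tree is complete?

2

Kruskal: consider edges lightest-first.
delta—theta (1): add — endpoints in different components.
kappa—theta (1): add — endpoints in different components.
eta—kappa (2): add — endpoints in different components.
rho—theta (2): add — endpoints in different components.
epsilon—rho (3): add — endpoints in different components.
delta—epsilon (6): skip — epsilon and delta already connected.
epsilon—kappa (6): skip — epsilon and kappa already connected.
alpha—epsilon (9): add — endpoints in different components.
alpha—beta (10): add — endpoints in different components.
Edges rejected before the tree was complete: 2.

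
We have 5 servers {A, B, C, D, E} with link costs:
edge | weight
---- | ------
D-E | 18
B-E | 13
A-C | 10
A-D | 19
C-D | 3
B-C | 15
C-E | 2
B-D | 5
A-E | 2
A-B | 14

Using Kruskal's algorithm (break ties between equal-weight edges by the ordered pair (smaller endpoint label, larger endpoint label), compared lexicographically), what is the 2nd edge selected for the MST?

Kruskal's algorithm — process edges by increasing weight (ties by edge label):
A-E (2): add — endpoints in different components.
C-E (2): add — endpoints in different components.
C-D (3): add — endpoints in different components.
B-D (5): add — endpoints in different components.
The 2nd edge added is C-E.

C-E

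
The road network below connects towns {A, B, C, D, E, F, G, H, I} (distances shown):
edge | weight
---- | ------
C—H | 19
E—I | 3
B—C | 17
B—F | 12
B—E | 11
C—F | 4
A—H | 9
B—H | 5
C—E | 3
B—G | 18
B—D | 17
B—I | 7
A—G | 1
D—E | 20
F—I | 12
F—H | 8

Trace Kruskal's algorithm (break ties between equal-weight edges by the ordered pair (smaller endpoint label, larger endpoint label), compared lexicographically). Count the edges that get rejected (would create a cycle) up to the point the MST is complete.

5

Kruskal: consider edges lightest-first.
A—G (1): add — endpoints in different components.
C—E (3): add — endpoints in different components.
E—I (3): add — endpoints in different components.
C—F (4): add — endpoints in different components.
B—H (5): add — endpoints in different components.
B—I (7): add — endpoints in different components.
F—H (8): skip — F and H already connected.
A—H (9): add — endpoints in different components.
B—E (11): skip — B and E already connected.
B—F (12): skip — B and F already connected.
F—I (12): skip — F and I already connected.
B—C (17): skip — B and C already connected.
B—D (17): add — endpoints in different components.
Edges rejected before the tree was complete: 5.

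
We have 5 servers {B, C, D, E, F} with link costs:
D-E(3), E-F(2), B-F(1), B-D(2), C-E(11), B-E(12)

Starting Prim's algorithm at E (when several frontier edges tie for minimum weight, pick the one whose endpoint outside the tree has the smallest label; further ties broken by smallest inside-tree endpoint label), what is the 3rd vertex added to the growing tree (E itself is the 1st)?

B

Prim's algorithm from E:
Step 1: cheapest edge leaving the tree is E-F (2); add F.
Step 2: cheapest edge leaving the tree is B-F (1); add B.
Step 3: cheapest edge leaving the tree is B-D (2); add D.
Step 4: cheapest edge leaving the tree is C-E (11); add C.
Vertex order: E, F, B, D, C. The 3rd vertex is B.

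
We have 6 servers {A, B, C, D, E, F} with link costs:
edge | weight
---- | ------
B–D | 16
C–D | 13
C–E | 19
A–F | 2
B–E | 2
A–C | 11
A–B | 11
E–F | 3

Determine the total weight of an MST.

31

Grow the tree from C using Prim:
Step 1: frontier [A–C 11, C–D 13, C–E 19] → take A–C (11); add A.
Step 2: frontier [A–F 2, A–B 11, C–D 13, C–E 19] → take A–F (2); add F.
Step 3: frontier [A–B 11, C–D 13, C–E 19, E–F 3] → take E–F (3); add E.
Step 4: frontier [A–B 11, C–D 13, B–E 2] → take B–E (2); add B.
Step 5: frontier [B–D 16, C–D 13] → take C–D (13); add D.
MST edges: A–C, A–F, E–F, B–E, C–D; total weight 11+2+3+2+13 = 31.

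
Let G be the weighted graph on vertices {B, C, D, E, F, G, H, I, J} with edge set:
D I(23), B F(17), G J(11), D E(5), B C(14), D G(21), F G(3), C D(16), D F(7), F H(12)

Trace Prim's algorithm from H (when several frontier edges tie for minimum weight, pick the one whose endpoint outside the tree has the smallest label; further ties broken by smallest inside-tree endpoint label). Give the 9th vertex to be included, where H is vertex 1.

I

Prim, starting at H.
Step 1: frontier [F H 12] → take F H (12); add F.
Step 2: frontier [F G 3, D F 7, B F 17] → take F G (3); add G.
Step 3: frontier [D F 7, B F 17, G J 11, D G 21] → take D F (7); add D.
Step 4: frontier [D E 5, C D 16, D I 23, B F 17, G J 11] → take D E (5); add E.
Step 5: frontier [C D 16, D I 23, B F 17, G J 11] → take G J (11); add J.
Step 6: frontier [C D 16, D I 23, B F 17] → take C D (16); add C.
Step 7: frontier [B C 14, D I 23, B F 17] → take B C (14); add B.
Step 8: frontier [D I 23] → take D I (23); add I.
Vertex order: H, F, G, D, E, J, C, B, I. The 9th vertex is I.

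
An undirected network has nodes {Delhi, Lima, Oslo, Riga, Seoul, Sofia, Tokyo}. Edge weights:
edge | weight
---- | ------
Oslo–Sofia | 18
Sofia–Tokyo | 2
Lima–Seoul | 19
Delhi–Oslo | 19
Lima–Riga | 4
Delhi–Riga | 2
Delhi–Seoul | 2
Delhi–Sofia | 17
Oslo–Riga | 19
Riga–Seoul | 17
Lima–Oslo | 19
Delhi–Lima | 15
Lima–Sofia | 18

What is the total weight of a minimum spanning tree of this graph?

Kruskal: consider edges lightest-first.
Delhi–Riga (2): add. Components now {Sofia} {Lima} {Tokyo} {Delhi,Riga} {Oslo} {Seoul}
Delhi–Seoul (2): add. Components now {Sofia} {Lima} {Tokyo} {Delhi,Riga,Seoul} {Oslo}
Sofia–Tokyo (2): add. Components now {Sofia,Tokyo} {Lima} {Delhi,Riga,Seoul} {Oslo}
Lima–Riga (4): add. Components now {Sofia,Tokyo} {Delhi,Lima,Riga,Seoul} {Oslo}
Delhi–Lima (15): skip — Lima and Delhi already connected.
Delhi–Sofia (17): add. Components now {Delhi,Lima,Riga,Seoul,Sofia,Tokyo} {Oslo}
Riga–Seoul (17): skip — Riga and Seoul already connected.
Lima–Sofia (18): skip — Sofia and Lima already connected.
Oslo–Sofia (18): add. Components now {Delhi,Lima,Oslo,Riga,Seoul,Sofia,Tokyo}
MST edges: Delhi–Riga, Delhi–Seoul, Sofia–Tokyo, Lima–Riga, Delhi–Sofia, Oslo–Sofia; total weight 2+2+2+4+17+18 = 45.

45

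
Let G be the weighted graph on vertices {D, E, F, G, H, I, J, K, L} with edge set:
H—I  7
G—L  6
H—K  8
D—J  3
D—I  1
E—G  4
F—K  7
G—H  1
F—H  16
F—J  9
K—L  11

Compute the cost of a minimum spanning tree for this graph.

Prim, starting at H.
Step 1: cheapest edge leaving the tree is G—H (1); add G.
Step 2: cheapest edge leaving the tree is E—G (4); add E.
Step 3: cheapest edge leaving the tree is G—L (6); add L.
Step 4: cheapest edge leaving the tree is H—I (7); add I.
Step 5: cheapest edge leaving the tree is D—I (1); add D.
Step 6: cheapest edge leaving the tree is D—J (3); add J.
Step 7: cheapest edge leaving the tree is H—K (8); add K.
Step 8: cheapest edge leaving the tree is F—K (7); add F.
MST edges: G—H, E—G, G—L, H—I, D—I, D—J, H—K, F—K; total weight 1+4+6+7+1+3+8+7 = 37.

37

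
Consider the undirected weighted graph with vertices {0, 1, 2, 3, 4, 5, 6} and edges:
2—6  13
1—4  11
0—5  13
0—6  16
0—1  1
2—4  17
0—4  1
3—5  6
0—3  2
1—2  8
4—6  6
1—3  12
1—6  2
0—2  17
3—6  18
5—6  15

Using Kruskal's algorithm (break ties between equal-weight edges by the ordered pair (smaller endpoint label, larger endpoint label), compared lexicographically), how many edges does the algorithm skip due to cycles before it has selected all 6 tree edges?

1

Kruskal: consider edges lightest-first.
0—1 (1): add — endpoints in different components.
0—4 (1): add — endpoints in different components.
0—3 (2): add — endpoints in different components.
1—6 (2): add — endpoints in different components.
3—5 (6): add — endpoints in different components.
4—6 (6): skip — 4 and 6 already connected.
1—2 (8): add — endpoints in different components.
Edges rejected before the tree was complete: 1.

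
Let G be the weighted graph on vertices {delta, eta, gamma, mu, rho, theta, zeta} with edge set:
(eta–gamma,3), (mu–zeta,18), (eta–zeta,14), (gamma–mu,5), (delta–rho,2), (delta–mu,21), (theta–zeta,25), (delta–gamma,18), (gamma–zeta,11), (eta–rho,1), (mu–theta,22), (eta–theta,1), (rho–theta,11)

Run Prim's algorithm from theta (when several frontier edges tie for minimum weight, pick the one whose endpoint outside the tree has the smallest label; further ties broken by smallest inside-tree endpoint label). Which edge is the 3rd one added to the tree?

Grow the tree from theta using Prim:
Step 1: cheapest edge leaving the tree is eta–theta (1); add eta.
Step 2: cheapest edge leaving the tree is eta–rho (1); add rho.
Step 3: cheapest edge leaving the tree is delta–rho (2); add delta.
Step 4: cheapest edge leaving the tree is eta–gamma (3); add gamma.
Step 5: cheapest edge leaving the tree is gamma–mu (5); add mu.
Step 6: cheapest edge leaving the tree is gamma–zeta (11); add zeta.
The 3rd edge added is delta–rho.

delta-rho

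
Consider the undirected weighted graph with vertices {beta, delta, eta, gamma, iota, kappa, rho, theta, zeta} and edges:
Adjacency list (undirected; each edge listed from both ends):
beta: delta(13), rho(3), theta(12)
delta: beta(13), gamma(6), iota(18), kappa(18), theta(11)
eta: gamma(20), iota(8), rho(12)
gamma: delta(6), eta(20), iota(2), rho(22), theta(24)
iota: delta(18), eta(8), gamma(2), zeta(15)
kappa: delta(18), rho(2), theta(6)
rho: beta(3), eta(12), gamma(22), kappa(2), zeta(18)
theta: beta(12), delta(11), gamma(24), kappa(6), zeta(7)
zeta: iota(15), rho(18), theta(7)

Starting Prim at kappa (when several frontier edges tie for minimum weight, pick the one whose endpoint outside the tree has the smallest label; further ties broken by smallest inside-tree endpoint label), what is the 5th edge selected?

Prim, starting at kappa.
Step 1: cheapest edge leaving the tree is kappa rho (2); add rho.
Step 2: cheapest edge leaving the tree is beta rho (3); add beta.
Step 3: cheapest edge leaving the tree is kappa theta (6); add theta.
Step 4: cheapest edge leaving the tree is theta zeta (7); add zeta.
Step 5: cheapest edge leaving the tree is delta theta (11); add delta.
Step 6: cheapest edge leaving the tree is delta gamma (6); add gamma.
Step 7: cheapest edge leaving the tree is gamma iota (2); add iota.
Step 8: cheapest edge leaving the tree is eta iota (8); add eta.
The 5th edge added is delta theta.

delta-theta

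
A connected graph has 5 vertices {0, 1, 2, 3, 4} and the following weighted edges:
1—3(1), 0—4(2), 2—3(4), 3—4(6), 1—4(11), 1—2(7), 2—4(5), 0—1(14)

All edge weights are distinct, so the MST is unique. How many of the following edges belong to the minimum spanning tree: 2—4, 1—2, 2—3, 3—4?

Kruskal: consider edges lightest-first.
1—3 (1): add — endpoints in different components.
0—4 (2): add — endpoints in different components.
2—3 (4): add — endpoints in different components.
2—4 (5): add — endpoints in different components.
MST edge set: {1—3, 0—4, 2—3, 2—4}.
Of the listed edges, {2—4, 2—3} are in the MST → 2.

2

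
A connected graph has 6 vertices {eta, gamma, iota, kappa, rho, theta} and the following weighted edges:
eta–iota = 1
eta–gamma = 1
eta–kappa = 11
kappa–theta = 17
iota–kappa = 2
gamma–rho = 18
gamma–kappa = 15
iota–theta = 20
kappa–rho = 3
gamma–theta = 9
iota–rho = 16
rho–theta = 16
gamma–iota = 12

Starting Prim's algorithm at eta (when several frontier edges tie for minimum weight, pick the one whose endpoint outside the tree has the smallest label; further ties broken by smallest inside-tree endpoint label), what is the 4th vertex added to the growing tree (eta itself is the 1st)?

Prim, starting at eta.
Step 1: frontier [eta–gamma 1, eta–iota 1, eta–kappa 11] → take eta–gamma (1); add gamma.
Step 2: frontier [eta–iota 1, eta–kappa 11, gamma–theta 9, gamma–iota 12, gamma–kappa 15, gamma–rho 18] → take eta–iota (1); add iota.
Step 3: frontier [eta–kappa 11, gamma–theta 9, gamma–kappa 15, gamma–rho 18, iota–kappa 2, iota–rho 16, iota–theta 20] → take iota–kappa (2); add kappa.
Step 4: frontier [gamma–theta 9, gamma–rho 18, iota–rho 16, iota–theta 20, kappa–rho 3, kappa–theta 17] → take kappa–rho (3); add rho.
Step 5: frontier [gamma–theta 9, iota–theta 20, kappa–theta 17, rho–theta 16] → take gamma–theta (9); add theta.
Vertex order: eta, gamma, iota, kappa, rho, theta. The 4th vertex is kappa.

kappa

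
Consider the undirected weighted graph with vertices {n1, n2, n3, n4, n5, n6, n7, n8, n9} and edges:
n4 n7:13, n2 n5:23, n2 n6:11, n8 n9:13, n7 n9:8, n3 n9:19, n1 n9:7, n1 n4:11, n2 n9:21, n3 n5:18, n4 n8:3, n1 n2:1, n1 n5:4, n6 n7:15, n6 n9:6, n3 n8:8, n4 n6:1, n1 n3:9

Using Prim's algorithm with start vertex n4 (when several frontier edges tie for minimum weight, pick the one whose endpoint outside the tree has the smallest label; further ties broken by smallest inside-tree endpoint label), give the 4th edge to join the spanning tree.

Prim's algorithm from n4:
Step 1: cheapest edge leaving the tree is n4 n6 (1); add n6.
Step 2: cheapest edge leaving the tree is n4 n8 (3); add n8.
Step 3: cheapest edge leaving the tree is n6 n9 (6); add n9.
Step 4: cheapest edge leaving the tree is n1 n9 (7); add n1.
Step 5: cheapest edge leaving the tree is n1 n2 (1); add n2.
Step 6: cheapest edge leaving the tree is n1 n5 (4); add n5.
Step 7: cheapest edge leaving the tree is n3 n8 (8); add n3.
Step 8: cheapest edge leaving the tree is n7 n9 (8); add n7.
The 4th edge added is n1 n9.

n1-n9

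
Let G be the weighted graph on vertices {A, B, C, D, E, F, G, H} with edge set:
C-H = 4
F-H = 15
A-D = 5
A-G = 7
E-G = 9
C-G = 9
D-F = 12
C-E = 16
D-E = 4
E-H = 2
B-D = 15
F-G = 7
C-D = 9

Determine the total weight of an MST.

44

Prim's algorithm from F:
Step 1: cheapest edge leaving the tree is F-G (7); add G.
Step 2: cheapest edge leaving the tree is A-G (7); add A.
Step 3: cheapest edge leaving the tree is A-D (5); add D.
Step 4: cheapest edge leaving the tree is D-E (4); add E.
Step 5: cheapest edge leaving the tree is E-H (2); add H.
Step 6: cheapest edge leaving the tree is C-H (4); add C.
Step 7: cheapest edge leaving the tree is B-D (15); add B.
MST edges: F-G, A-G, A-D, D-E, E-H, C-H, B-D; total weight 7+7+5+4+2+4+15 = 44.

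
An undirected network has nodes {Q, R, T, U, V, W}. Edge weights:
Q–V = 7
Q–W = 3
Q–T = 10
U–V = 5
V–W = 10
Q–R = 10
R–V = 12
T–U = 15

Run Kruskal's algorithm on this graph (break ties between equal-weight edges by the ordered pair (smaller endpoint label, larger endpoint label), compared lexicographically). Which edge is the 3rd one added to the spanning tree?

Kruskal's algorithm — process edges by increasing weight (ties by edge label):
Q–W (3): add. Components now {V} {U} {Q,W} {R} {T}
U–V (5): add. Components now {U,V} {Q,W} {R} {T}
Q–V (7): add. Components now {Q,U,V,W} {R} {T}
Q–R (10): add. Components now {Q,R,U,V,W} {T}
Q–T (10): add. Components now {Q,R,T,U,V,W}
The 3rd edge added is Q–V.

Q-V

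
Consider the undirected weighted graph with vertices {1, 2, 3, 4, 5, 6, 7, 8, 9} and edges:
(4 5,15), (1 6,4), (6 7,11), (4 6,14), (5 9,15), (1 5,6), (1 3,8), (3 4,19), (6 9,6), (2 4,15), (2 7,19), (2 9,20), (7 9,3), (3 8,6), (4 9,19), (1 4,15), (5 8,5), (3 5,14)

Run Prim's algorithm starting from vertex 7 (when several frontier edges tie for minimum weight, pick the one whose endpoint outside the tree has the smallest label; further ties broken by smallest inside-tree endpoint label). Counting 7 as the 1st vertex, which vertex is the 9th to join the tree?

2

Grow the tree from 7 using Prim:
Step 1: cheapest edge leaving the tree is 7 9 (3); add 9.
Step 2: cheapest edge leaving the tree is 6 9 (6); add 6.
Step 3: cheapest edge leaving the tree is 1 6 (4); add 1.
Step 4: cheapest edge leaving the tree is 1 5 (6); add 5.
Step 5: cheapest edge leaving the tree is 5 8 (5); add 8.
Step 6: cheapest edge leaving the tree is 3 8 (6); add 3.
Step 7: cheapest edge leaving the tree is 4 6 (14); add 4.
Step 8: cheapest edge leaving the tree is 2 4 (15); add 2.
Vertex order: 7, 9, 6, 1, 5, 8, 3, 4, 2. The 9th vertex is 2.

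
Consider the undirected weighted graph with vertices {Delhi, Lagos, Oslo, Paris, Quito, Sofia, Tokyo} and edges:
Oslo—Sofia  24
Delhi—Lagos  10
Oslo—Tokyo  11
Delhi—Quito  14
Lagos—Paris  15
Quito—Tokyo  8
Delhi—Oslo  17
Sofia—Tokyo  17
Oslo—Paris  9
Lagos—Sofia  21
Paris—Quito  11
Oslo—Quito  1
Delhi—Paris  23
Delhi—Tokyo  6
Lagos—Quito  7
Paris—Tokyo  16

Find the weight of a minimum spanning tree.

Prim, starting at Quito.
Step 1: cheapest edge leaving the tree is Oslo—Quito (1); add Oslo.
Step 2: cheapest edge leaving the tree is Lagos—Quito (7); add Lagos.
Step 3: cheapest edge leaving the tree is Quito—Tokyo (8); add Tokyo.
Step 4: cheapest edge leaving the tree is Delhi—Tokyo (6); add Delhi.
Step 5: cheapest edge leaving the tree is Oslo—Paris (9); add Paris.
Step 6: cheapest edge leaving the tree is Sofia—Tokyo (17); add Sofia.
MST edges: Oslo—Quito, Lagos—Quito, Quito—Tokyo, Delhi—Tokyo, Oslo—Paris, Sofia—Tokyo; total weight 1+7+8+6+9+17 = 48.

48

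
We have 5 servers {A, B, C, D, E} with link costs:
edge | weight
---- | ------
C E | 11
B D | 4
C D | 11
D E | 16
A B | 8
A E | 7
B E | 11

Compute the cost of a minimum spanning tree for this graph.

30

Grow the tree from C using Prim:
Step 1: cheapest edge leaving the tree is C D (11); add D.
Step 2: cheapest edge leaving the tree is B D (4); add B.
Step 3: cheapest edge leaving the tree is A B (8); add A.
Step 4: cheapest edge leaving the tree is A E (7); add E.
MST edges: C D, B D, A B, A E; total weight 11+4+8+7 = 30.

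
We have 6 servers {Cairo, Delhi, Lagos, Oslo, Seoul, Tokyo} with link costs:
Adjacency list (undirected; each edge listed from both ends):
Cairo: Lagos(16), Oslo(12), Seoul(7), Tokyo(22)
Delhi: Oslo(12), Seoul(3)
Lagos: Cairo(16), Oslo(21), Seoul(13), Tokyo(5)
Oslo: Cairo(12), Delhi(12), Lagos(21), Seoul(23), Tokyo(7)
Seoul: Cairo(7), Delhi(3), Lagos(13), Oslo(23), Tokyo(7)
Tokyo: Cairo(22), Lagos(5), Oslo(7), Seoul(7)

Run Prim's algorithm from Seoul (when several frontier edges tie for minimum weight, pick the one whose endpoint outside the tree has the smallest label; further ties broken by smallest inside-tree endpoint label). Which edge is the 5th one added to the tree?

Prim, starting at Seoul.
Step 1: frontier [Delhi—Seoul 3, Cairo—Seoul 7, Seoul—Tokyo 7, Lagos—Seoul 13, Oslo—Seoul 23] → take Delhi—Seoul (3); add Delhi.
Step 2: frontier [Delhi—Oslo 12, Cairo—Seoul 7, Seoul—Tokyo 7, Lagos—Seoul 13, Oslo—Seoul 23] → take Cairo—Seoul (7); add Cairo.
Step 3: frontier [Cairo—Oslo 12, Cairo—Lagos 16, Cairo—Tokyo 22, Delhi—Oslo 12, Seoul—Tokyo 7, Lagos—Seoul 13, Oslo—Seoul 23] → take Seoul—Tokyo (7); add Tokyo.
Step 4: frontier [Cairo—Oslo 12, Cairo—Lagos 16, Delhi—Oslo 12, Lagos—Seoul 13, Oslo—Seoul 23, Lagos—Tokyo 5, Oslo—Tokyo 7] → take Lagos—Tokyo (5); add Lagos.
Step 5: frontier [Cairo—Oslo 12, Delhi—Oslo 12, Lagos—Oslo 21, Oslo—Seoul 23, Oslo—Tokyo 7] → take Oslo—Tokyo (7); add Oslo.
The 5th edge added is Oslo—Tokyo.

Oslo-Tokyo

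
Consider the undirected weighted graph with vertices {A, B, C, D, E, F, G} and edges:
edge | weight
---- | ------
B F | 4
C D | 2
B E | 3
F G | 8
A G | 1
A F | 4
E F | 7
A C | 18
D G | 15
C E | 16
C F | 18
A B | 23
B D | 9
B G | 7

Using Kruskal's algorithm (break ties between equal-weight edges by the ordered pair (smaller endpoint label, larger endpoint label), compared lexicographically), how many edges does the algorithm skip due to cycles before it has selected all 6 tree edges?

Sort edges by weight, then run Kruskal:
A G (1): add — endpoints in different components.
C D (2): add — endpoints in different components.
B E (3): add — endpoints in different components.
A F (4): add — endpoints in different components.
B F (4): add — endpoints in different components.
B G (7): skip — B and G already connected.
E F (7): skip — E and F already connected.
F G (8): skip — F and G already connected.
B D (9): add — endpoints in different components.
Edges rejected before the tree was complete: 3.

3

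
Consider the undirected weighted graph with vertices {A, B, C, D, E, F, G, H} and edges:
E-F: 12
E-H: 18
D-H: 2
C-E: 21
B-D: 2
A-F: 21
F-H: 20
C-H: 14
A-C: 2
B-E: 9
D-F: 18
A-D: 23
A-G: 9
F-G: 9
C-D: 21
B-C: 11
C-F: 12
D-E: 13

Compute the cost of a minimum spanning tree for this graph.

44

Prim's algorithm from A:
Step 1: cheapest edge leaving the tree is A-C (2); add C.
Step 2: cheapest edge leaving the tree is A-G (9); add G.
Step 3: cheapest edge leaving the tree is F-G (9); add F.
Step 4: cheapest edge leaving the tree is B-C (11); add B.
Step 5: cheapest edge leaving the tree is B-D (2); add D.
Step 6: cheapest edge leaving the tree is D-H (2); add H.
Step 7: cheapest edge leaving the tree is B-E (9); add E.
MST edges: A-C, A-G, F-G, B-C, B-D, D-H, B-E; total weight 2+9+9+11+2+2+9 = 44.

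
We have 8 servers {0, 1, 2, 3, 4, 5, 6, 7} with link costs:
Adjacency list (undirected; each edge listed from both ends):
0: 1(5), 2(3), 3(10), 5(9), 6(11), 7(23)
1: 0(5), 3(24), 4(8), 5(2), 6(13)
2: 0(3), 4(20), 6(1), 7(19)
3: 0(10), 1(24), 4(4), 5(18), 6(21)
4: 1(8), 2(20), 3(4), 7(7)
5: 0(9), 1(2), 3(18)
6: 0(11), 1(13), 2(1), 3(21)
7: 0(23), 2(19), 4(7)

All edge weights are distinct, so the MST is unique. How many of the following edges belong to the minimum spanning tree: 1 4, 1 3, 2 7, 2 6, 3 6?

Sort edges by weight, then run Kruskal:
2 6 (1): add — endpoints in different components.
1 5 (2): add — endpoints in different components.
0 2 (3): add — endpoints in different components.
3 4 (4): add — endpoints in different components.
0 1 (5): add — endpoints in different components.
4 7 (7): add — endpoints in different components.
1 4 (8): add — endpoints in different components.
MST edge set: {2 6, 1 5, 0 2, 3 4, 0 1, 4 7, 1 4}.
Of the listed edges, {1 4, 2 6} are in the MST → 2.

2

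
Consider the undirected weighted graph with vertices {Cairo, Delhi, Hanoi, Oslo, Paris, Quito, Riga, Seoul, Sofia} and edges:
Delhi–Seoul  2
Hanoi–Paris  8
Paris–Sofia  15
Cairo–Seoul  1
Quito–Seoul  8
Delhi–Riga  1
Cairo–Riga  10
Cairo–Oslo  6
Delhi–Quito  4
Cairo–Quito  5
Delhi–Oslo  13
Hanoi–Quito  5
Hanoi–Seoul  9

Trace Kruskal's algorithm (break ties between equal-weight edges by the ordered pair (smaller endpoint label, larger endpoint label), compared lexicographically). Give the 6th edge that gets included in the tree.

Kruskal: consider edges lightest-first.
Cairo–Seoul (1): add — endpoints in different components.
Delhi–Riga (1): add — endpoints in different components.
Delhi–Seoul (2): add — endpoints in different components.
Delhi–Quito (4): add — endpoints in different components.
Cairo–Quito (5): skip — Quito and Cairo already connected.
Hanoi–Quito (5): add — endpoints in different components.
Cairo–Oslo (6): add — endpoints in different components.
Hanoi–Paris (8): add — endpoints in different components.
Quito–Seoul (8): skip — Quito and Seoul already connected.
Hanoi–Seoul (9): skip — Hanoi and Seoul already connected.
Cairo–Riga (10): skip — Riga and Cairo already connected.
Delhi–Oslo (13): skip — Delhi and Oslo already connected.
Paris–Sofia (15): add — endpoints in different components.
The 6th edge added is Cairo–Oslo.

Cairo-Oslo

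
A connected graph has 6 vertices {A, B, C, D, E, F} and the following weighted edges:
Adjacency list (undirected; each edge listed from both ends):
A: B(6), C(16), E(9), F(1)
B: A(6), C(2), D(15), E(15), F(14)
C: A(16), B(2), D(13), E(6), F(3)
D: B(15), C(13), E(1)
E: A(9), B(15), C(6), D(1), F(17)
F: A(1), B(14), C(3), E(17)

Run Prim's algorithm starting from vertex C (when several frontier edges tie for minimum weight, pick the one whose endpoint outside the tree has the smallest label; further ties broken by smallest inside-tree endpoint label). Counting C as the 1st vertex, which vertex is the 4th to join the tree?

A

Prim's algorithm from C:
Step 1: frontier [B-C 2, C-F 3, C-E 6, C-D 13, A-C 16] → take B-C (2); add B.
Step 2: frontier [A-B 6, B-F 14, B-D 15, B-E 15, C-F 3, C-E 6, C-D 13, A-C 16] → take C-F (3); add F.
Step 3: frontier [A-B 6, B-D 15, B-E 15, C-E 6, C-D 13, A-C 16, A-F 1, E-F 17] → take A-F (1); add A.
Step 4: frontier [A-E 9, B-D 15, B-E 15, C-E 6, C-D 13, E-F 17] → take C-E (6); add E.
Step 5: frontier [B-D 15, C-D 13, D-E 1] → take D-E (1); add D.
Vertex order: C, B, F, A, E, D. The 4th vertex is A.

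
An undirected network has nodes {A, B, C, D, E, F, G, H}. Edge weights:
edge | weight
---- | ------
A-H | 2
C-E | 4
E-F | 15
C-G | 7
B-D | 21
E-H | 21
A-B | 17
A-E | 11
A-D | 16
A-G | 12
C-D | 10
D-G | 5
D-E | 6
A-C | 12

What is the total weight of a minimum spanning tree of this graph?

Prim, starting at H.
Step 1: frontier [A-H 2, E-H 21] → take A-H (2); add A.
Step 2: frontier [A-E 11, A-C 12, A-G 12, A-D 16, A-B 17, E-H 21] → take A-E (11); add E.
Step 3: frontier [A-C 12, A-G 12, A-D 16, A-B 17, C-E 4, D-E 6, E-F 15] → take C-E (4); add C.
Step 4: frontier [A-G 12, A-D 16, A-B 17, C-G 7, C-D 10, D-E 6, E-F 15] → take D-E (6); add D.
Step 5: frontier [A-G 12, A-B 17, C-G 7, D-G 5, B-D 21, E-F 15] → take D-G (5); add G.
Step 6: frontier [A-B 17, B-D 21, E-F 15] → take E-F (15); add F.
Step 7: frontier [A-B 17, B-D 21] → take A-B (17); add B.
MST edges: A-H, A-E, C-E, D-E, D-G, E-F, A-B; total weight 2+11+4+6+5+15+17 = 60.

60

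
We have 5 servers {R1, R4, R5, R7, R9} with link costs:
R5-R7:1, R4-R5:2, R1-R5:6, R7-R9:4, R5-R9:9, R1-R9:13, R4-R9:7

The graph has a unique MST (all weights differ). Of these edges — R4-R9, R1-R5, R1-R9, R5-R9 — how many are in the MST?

1

Kruskal's algorithm — process edges by increasing weight (ties by edge label):
R5-R7 (1): add. Components now {R5,R7} {R4} {R1} {R9}
R4-R5 (2): add. Components now {R4,R5,R7} {R1} {R9}
R7-R9 (4): add. Components now {R4,R5,R7,R9} {R1}
R1-R5 (6): add. Components now {R1,R4,R5,R7,R9}
MST edge set: {R5-R7, R4-R5, R7-R9, R1-R5}.
Of the listed edges, {R1-R5} are in the MST → 1.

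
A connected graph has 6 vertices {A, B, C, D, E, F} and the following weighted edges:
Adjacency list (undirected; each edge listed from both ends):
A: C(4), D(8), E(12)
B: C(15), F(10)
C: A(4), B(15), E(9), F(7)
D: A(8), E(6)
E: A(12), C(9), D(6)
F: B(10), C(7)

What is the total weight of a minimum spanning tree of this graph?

35

Sort edges by weight, then run Kruskal:
A C (4): add — endpoints in different components.
D E (6): add — endpoints in different components.
C F (7): add — endpoints in different components.
A D (8): add — endpoints in different components.
C E (9): skip — C and E already connected.
B F (10): add — endpoints in different components.
MST edges: A C, D E, C F, A D, B F; total weight 4+6+7+8+10 = 35.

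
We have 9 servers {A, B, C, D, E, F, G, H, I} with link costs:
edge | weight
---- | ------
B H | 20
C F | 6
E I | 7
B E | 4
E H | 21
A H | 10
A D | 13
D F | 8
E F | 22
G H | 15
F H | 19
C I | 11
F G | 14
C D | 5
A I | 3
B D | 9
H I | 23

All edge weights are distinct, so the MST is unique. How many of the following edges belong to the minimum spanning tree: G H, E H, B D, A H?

2

Kruskal's algorithm — process edges by increasing weight (ties by edge label):
A I (3): add — endpoints in different components.
B E (4): add — endpoints in different components.
C D (5): add — endpoints in different components.
C F (6): add — endpoints in different components.
E I (7): add — endpoints in different components.
D F (8): skip — D and F already connected.
B D (9): add — endpoints in different components.
A H (10): add — endpoints in different components.
C I (11): skip — C and I already connected.
A D (13): skip — A and D already connected.
F G (14): add — endpoints in different components.
MST edge set: {A I, B E, C D, C F, E I, B D, A H, F G}.
Of the listed edges, {B D, A H} are in the MST → 2.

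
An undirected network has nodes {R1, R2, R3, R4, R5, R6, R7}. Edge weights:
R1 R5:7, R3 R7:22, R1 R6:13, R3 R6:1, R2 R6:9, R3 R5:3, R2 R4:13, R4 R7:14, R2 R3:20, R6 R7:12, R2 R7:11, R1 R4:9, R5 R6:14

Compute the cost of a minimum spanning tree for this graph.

Prim, starting at R7.
Step 1: frontier [R2 R7 11, R6 R7 12, R4 R7 14, R3 R7 22] → take R2 R7 (11); add R2.
Step 2: frontier [R2 R6 9, R2 R4 13, R2 R3 20, R6 R7 12, R4 R7 14, R3 R7 22] → take R2 R6 (9); add R6.
Step 3: frontier [R2 R4 13, R2 R3 20, R3 R6 1, R1 R6 13, R5 R6 14, R4 R7 14, R3 R7 22] → take R3 R6 (1); add R3.
Step 4: frontier [R2 R4 13, R3 R5 3, R1 R6 13, R5 R6 14, R4 R7 14] → take R3 R5 (3); add R5.
Step 5: frontier [R2 R4 13, R1 R5 7, R1 R6 13, R4 R7 14] → take R1 R5 (7); add R1.
Step 6: frontier [R1 R4 9, R2 R4 13, R4 R7 14] → take R1 R4 (9); add R4.
MST edges: R2 R7, R2 R6, R3 R6, R3 R5, R1 R5, R1 R4; total weight 11+9+1+3+7+9 = 40.

40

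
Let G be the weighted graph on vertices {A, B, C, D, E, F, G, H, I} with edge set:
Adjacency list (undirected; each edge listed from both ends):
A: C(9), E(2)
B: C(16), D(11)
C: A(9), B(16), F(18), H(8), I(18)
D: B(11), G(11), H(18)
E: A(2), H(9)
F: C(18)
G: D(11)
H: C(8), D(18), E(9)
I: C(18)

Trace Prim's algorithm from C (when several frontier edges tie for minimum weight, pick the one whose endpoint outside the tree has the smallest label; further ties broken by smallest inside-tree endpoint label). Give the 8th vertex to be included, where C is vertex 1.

Prim's algorithm from C:
Step 1: frontier [C—H 8, A—C 9, B—C 16, C—F 18, C—I 18] → take C—H (8); add H.
Step 2: frontier [A—C 9, B—C 16, C—F 18, C—I 18, E—H 9, D—H 18] → take A—C (9); add A.
Step 3: frontier [A—E 2, B—C 16, C—F 18, C—I 18, E—H 9, D—H 18] → take A—E (2); add E.
Step 4: frontier [B—C 16, C—F 18, C—I 18, D—H 18] → take B—C (16); add B.
Step 5: frontier [B—D 11, C—F 18, C—I 18, D—H 18] → take B—D (11); add D.
Step 6: frontier [C—F 18, C—I 18, D—G 11] → take D—G (11); add G.
Step 7: frontier [C—F 18, C—I 18] → take C—F (18); add F.
Step 8: frontier [C—I 18] → take C—I (18); add I.
Vertex order: C, H, A, E, B, D, G, F, I. The 8th vertex is F.

F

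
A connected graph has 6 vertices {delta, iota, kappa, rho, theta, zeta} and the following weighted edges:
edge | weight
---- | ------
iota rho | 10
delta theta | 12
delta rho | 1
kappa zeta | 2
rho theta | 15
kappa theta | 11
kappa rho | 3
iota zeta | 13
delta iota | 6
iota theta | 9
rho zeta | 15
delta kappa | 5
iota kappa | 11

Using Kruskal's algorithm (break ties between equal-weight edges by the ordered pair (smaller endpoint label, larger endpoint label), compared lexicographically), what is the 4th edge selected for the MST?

Kruskal's algorithm — process edges by increasing weight (ties by edge label):
delta rho (1): add — endpoints in different components.
kappa zeta (2): add — endpoints in different components.
kappa rho (3): add — endpoints in different components.
delta kappa (5): skip — kappa and delta already connected.
delta iota (6): add — endpoints in different components.
iota theta (9): add — endpoints in different components.
The 4th edge added is delta iota.

delta-iota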